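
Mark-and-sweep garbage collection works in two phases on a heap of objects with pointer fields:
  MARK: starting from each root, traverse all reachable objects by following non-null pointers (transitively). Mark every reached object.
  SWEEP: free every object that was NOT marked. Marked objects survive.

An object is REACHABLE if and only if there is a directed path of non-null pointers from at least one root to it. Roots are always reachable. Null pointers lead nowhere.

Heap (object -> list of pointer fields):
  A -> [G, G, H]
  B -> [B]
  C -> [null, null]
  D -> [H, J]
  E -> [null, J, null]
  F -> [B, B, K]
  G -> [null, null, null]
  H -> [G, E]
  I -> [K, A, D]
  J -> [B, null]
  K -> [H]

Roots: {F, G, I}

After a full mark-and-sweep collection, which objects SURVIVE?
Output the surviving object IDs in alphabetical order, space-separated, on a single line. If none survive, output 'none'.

Roots: F G I
Mark F: refs=B B K, marked=F
Mark G: refs=null null null, marked=F G
Mark I: refs=K A D, marked=F G I
Mark B: refs=B, marked=B F G I
Mark K: refs=H, marked=B F G I K
Mark A: refs=G G H, marked=A B F G I K
Mark D: refs=H J, marked=A B D F G I K
Mark H: refs=G E, marked=A B D F G H I K
Mark J: refs=B null, marked=A B D F G H I J K
Mark E: refs=null J null, marked=A B D E F G H I J K
Unmarked (collected): C

Answer: A B D E F G H I J K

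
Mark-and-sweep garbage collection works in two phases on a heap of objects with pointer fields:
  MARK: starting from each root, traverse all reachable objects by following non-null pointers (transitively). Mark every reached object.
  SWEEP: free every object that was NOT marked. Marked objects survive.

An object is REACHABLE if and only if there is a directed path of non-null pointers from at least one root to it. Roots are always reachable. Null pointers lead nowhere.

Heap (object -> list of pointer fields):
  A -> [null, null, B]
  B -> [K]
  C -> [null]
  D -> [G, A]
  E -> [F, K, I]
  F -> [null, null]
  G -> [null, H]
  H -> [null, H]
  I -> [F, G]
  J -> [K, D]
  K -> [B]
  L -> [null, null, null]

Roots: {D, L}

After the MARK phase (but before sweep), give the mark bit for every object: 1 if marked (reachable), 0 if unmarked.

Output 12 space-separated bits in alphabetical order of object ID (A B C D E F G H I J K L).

Roots: D L
Mark D: refs=G A, marked=D
Mark L: refs=null null null, marked=D L
Mark G: refs=null H, marked=D G L
Mark A: refs=null null B, marked=A D G L
Mark H: refs=null H, marked=A D G H L
Mark B: refs=K, marked=A B D G H L
Mark K: refs=B, marked=A B D G H K L
Unmarked (collected): C E F I J

Answer: 1 1 0 1 0 0 1 1 0 0 1 1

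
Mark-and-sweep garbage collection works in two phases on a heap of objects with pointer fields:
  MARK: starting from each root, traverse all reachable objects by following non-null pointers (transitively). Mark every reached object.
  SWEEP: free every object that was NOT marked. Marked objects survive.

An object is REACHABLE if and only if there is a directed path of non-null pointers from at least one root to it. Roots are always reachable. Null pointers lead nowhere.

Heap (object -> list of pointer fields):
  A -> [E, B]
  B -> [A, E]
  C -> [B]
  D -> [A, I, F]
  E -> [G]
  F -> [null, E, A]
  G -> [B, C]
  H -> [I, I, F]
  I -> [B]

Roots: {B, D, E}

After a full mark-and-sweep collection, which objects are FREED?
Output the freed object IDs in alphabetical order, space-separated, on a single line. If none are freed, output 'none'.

Answer: H

Derivation:
Roots: B D E
Mark B: refs=A E, marked=B
Mark D: refs=A I F, marked=B D
Mark E: refs=G, marked=B D E
Mark A: refs=E B, marked=A B D E
Mark I: refs=B, marked=A B D E I
Mark F: refs=null E A, marked=A B D E F I
Mark G: refs=B C, marked=A B D E F G I
Mark C: refs=B, marked=A B C D E F G I
Unmarked (collected): H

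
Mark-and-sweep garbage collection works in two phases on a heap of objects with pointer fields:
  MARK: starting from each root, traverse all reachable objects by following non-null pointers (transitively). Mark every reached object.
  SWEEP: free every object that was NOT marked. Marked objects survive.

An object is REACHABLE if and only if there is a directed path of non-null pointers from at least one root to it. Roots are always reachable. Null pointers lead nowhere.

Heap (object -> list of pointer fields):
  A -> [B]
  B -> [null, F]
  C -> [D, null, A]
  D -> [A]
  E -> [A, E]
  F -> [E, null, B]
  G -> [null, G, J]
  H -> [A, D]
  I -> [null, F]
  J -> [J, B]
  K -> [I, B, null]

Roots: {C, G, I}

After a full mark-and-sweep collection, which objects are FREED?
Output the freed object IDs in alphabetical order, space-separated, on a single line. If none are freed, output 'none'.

Roots: C G I
Mark C: refs=D null A, marked=C
Mark G: refs=null G J, marked=C G
Mark I: refs=null F, marked=C G I
Mark D: refs=A, marked=C D G I
Mark A: refs=B, marked=A C D G I
Mark J: refs=J B, marked=A C D G I J
Mark F: refs=E null B, marked=A C D F G I J
Mark B: refs=null F, marked=A B C D F G I J
Mark E: refs=A E, marked=A B C D E F G I J
Unmarked (collected): H K

Answer: H K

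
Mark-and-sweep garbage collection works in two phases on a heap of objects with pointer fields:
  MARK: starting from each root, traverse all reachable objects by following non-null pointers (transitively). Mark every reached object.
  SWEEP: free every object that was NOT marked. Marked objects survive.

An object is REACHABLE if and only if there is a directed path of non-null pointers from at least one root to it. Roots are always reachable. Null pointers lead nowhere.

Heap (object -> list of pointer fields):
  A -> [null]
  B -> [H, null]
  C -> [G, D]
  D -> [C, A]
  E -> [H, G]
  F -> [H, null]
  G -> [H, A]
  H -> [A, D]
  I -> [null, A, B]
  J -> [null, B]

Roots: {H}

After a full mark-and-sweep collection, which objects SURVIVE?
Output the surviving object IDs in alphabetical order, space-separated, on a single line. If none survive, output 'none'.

Answer: A C D G H

Derivation:
Roots: H
Mark H: refs=A D, marked=H
Mark A: refs=null, marked=A H
Mark D: refs=C A, marked=A D H
Mark C: refs=G D, marked=A C D H
Mark G: refs=H A, marked=A C D G H
Unmarked (collected): B E F I J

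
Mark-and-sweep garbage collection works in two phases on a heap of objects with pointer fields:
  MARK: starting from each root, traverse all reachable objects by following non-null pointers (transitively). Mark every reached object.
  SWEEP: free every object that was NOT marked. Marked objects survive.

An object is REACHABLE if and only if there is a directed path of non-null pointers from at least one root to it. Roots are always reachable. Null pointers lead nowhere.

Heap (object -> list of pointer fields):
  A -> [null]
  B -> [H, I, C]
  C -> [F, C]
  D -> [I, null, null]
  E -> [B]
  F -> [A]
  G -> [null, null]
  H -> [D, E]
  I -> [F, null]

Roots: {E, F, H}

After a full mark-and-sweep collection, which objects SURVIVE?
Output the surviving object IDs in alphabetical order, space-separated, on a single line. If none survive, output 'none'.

Answer: A B C D E F H I

Derivation:
Roots: E F H
Mark E: refs=B, marked=E
Mark F: refs=A, marked=E F
Mark H: refs=D E, marked=E F H
Mark B: refs=H I C, marked=B E F H
Mark A: refs=null, marked=A B E F H
Mark D: refs=I null null, marked=A B D E F H
Mark I: refs=F null, marked=A B D E F H I
Mark C: refs=F C, marked=A B C D E F H I
Unmarked (collected): G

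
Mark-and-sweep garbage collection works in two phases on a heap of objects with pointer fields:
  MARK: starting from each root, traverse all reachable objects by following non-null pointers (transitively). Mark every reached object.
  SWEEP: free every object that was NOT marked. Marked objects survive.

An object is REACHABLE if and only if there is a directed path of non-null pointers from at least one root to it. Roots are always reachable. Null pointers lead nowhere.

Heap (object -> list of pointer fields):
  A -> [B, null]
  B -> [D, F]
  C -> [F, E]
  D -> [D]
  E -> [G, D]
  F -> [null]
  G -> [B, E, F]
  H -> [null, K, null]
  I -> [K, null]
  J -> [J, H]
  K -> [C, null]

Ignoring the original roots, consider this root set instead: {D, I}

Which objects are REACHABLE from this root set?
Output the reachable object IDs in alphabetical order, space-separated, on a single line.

Roots: D I
Mark D: refs=D, marked=D
Mark I: refs=K null, marked=D I
Mark K: refs=C null, marked=D I K
Mark C: refs=F E, marked=C D I K
Mark F: refs=null, marked=C D F I K
Mark E: refs=G D, marked=C D E F I K
Mark G: refs=B E F, marked=C D E F G I K
Mark B: refs=D F, marked=B C D E F G I K
Unmarked (collected): A H J

Answer: B C D E F G I K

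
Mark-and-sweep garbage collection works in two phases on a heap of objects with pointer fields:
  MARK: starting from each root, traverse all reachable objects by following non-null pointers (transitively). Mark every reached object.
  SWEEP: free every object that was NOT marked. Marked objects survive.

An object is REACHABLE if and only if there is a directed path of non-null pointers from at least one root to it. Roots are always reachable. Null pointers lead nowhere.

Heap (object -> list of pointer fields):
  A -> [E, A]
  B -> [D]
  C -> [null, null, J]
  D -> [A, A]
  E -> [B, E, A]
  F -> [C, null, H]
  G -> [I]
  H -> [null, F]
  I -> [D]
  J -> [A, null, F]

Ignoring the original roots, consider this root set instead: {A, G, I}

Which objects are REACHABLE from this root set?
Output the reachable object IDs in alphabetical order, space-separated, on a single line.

Roots: A G I
Mark A: refs=E A, marked=A
Mark G: refs=I, marked=A G
Mark I: refs=D, marked=A G I
Mark E: refs=B E A, marked=A E G I
Mark D: refs=A A, marked=A D E G I
Mark B: refs=D, marked=A B D E G I
Unmarked (collected): C F H J

Answer: A B D E G I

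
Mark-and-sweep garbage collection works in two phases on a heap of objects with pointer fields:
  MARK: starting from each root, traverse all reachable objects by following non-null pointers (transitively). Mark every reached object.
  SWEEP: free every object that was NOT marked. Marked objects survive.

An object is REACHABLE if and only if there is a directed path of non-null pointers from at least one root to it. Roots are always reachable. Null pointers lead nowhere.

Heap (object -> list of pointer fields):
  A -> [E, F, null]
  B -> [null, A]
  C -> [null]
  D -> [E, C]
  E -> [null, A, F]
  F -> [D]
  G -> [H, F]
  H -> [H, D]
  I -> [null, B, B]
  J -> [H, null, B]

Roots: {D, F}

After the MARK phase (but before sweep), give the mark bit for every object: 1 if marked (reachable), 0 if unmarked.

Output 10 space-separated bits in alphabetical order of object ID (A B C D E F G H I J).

Roots: D F
Mark D: refs=E C, marked=D
Mark F: refs=D, marked=D F
Mark E: refs=null A F, marked=D E F
Mark C: refs=null, marked=C D E F
Mark A: refs=E F null, marked=A C D E F
Unmarked (collected): B G H I J

Answer: 1 0 1 1 1 1 0 0 0 0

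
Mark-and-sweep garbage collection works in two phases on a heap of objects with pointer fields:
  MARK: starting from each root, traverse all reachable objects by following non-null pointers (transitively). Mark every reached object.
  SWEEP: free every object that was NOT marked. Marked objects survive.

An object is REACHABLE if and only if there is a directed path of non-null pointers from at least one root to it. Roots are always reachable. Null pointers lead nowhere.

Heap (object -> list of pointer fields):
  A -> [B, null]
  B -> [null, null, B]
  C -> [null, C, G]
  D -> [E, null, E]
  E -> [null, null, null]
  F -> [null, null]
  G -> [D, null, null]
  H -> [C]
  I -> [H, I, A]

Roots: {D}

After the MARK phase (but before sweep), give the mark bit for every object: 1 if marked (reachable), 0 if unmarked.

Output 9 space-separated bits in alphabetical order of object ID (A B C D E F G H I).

Answer: 0 0 0 1 1 0 0 0 0

Derivation:
Roots: D
Mark D: refs=E null E, marked=D
Mark E: refs=null null null, marked=D E
Unmarked (collected): A B C F G H I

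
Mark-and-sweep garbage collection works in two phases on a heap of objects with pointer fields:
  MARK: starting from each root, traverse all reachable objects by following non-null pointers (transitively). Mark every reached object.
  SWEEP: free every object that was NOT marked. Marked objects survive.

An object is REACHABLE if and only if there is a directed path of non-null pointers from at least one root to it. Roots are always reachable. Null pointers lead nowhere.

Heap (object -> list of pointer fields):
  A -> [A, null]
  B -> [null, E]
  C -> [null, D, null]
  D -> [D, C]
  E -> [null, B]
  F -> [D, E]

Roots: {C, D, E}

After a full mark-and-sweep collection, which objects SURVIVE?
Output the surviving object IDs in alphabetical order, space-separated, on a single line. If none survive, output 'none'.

Answer: B C D E

Derivation:
Roots: C D E
Mark C: refs=null D null, marked=C
Mark D: refs=D C, marked=C D
Mark E: refs=null B, marked=C D E
Mark B: refs=null E, marked=B C D E
Unmarked (collected): A F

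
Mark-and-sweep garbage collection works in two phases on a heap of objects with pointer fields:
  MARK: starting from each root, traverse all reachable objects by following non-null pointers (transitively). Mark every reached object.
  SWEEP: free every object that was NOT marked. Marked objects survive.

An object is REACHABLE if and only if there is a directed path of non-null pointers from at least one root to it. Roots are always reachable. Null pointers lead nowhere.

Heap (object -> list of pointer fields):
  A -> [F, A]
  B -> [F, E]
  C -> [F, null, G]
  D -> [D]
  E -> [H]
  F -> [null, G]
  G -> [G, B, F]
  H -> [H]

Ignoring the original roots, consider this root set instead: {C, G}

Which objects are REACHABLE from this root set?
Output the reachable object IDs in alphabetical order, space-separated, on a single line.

Roots: C G
Mark C: refs=F null G, marked=C
Mark G: refs=G B F, marked=C G
Mark F: refs=null G, marked=C F G
Mark B: refs=F E, marked=B C F G
Mark E: refs=H, marked=B C E F G
Mark H: refs=H, marked=B C E F G H
Unmarked (collected): A D

Answer: B C E F G H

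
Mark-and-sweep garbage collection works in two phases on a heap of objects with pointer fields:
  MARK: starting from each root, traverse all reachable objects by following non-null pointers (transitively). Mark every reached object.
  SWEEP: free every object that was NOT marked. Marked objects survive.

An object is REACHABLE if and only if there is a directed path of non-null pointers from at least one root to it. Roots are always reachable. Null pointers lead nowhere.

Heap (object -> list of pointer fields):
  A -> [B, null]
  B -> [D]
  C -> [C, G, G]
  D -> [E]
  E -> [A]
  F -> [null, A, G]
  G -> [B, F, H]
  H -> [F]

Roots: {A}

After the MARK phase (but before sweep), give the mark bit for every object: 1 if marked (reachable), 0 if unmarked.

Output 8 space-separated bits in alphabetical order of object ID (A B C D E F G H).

Roots: A
Mark A: refs=B null, marked=A
Mark B: refs=D, marked=A B
Mark D: refs=E, marked=A B D
Mark E: refs=A, marked=A B D E
Unmarked (collected): C F G H

Answer: 1 1 0 1 1 0 0 0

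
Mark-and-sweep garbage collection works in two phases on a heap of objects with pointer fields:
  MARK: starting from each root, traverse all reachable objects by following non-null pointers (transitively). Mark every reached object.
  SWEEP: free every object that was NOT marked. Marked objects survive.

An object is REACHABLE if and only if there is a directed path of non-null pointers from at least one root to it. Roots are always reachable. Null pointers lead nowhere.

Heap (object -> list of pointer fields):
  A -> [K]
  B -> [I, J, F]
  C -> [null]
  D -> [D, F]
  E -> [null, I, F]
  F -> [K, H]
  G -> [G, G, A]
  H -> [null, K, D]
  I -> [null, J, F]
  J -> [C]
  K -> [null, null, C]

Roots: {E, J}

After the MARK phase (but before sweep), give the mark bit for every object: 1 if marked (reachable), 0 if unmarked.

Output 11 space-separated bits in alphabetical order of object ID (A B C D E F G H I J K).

Answer: 0 0 1 1 1 1 0 1 1 1 1

Derivation:
Roots: E J
Mark E: refs=null I F, marked=E
Mark J: refs=C, marked=E J
Mark I: refs=null J F, marked=E I J
Mark F: refs=K H, marked=E F I J
Mark C: refs=null, marked=C E F I J
Mark K: refs=null null C, marked=C E F I J K
Mark H: refs=null K D, marked=C E F H I J K
Mark D: refs=D F, marked=C D E F H I J K
Unmarked (collected): A B G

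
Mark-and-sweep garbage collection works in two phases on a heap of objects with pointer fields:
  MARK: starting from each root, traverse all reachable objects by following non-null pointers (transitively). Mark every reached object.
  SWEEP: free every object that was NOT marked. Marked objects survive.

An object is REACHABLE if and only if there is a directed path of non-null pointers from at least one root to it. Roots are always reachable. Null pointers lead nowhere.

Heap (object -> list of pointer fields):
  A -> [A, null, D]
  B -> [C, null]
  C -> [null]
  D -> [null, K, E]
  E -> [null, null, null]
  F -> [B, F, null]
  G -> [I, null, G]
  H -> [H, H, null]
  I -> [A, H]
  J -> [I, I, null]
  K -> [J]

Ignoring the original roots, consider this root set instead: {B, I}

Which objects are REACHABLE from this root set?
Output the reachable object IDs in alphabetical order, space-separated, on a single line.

Roots: B I
Mark B: refs=C null, marked=B
Mark I: refs=A H, marked=B I
Mark C: refs=null, marked=B C I
Mark A: refs=A null D, marked=A B C I
Mark H: refs=H H null, marked=A B C H I
Mark D: refs=null K E, marked=A B C D H I
Mark K: refs=J, marked=A B C D H I K
Mark E: refs=null null null, marked=A B C D E H I K
Mark J: refs=I I null, marked=A B C D E H I J K
Unmarked (collected): F G

Answer: A B C D E H I J K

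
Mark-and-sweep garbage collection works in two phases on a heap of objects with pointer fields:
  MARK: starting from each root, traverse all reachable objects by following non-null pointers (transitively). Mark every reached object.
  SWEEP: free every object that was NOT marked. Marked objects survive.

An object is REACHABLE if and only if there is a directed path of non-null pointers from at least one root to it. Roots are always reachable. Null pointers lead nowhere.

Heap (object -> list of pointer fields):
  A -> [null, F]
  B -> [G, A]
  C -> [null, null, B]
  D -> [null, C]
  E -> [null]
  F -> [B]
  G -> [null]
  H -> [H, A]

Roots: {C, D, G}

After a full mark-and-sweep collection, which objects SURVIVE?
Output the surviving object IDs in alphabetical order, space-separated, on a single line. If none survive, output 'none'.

Answer: A B C D F G

Derivation:
Roots: C D G
Mark C: refs=null null B, marked=C
Mark D: refs=null C, marked=C D
Mark G: refs=null, marked=C D G
Mark B: refs=G A, marked=B C D G
Mark A: refs=null F, marked=A B C D G
Mark F: refs=B, marked=A B C D F G
Unmarked (collected): E H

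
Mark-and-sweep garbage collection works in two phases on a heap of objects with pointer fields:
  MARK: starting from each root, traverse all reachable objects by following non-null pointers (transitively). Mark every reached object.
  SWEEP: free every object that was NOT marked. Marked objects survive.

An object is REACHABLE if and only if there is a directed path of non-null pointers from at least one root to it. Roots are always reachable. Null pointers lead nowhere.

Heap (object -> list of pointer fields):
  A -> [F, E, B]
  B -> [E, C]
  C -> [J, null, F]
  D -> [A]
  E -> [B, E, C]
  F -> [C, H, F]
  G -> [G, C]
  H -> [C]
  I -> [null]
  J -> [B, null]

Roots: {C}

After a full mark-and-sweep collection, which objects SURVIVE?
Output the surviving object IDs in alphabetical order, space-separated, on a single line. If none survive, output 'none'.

Roots: C
Mark C: refs=J null F, marked=C
Mark J: refs=B null, marked=C J
Mark F: refs=C H F, marked=C F J
Mark B: refs=E C, marked=B C F J
Mark H: refs=C, marked=B C F H J
Mark E: refs=B E C, marked=B C E F H J
Unmarked (collected): A D G I

Answer: B C E F H J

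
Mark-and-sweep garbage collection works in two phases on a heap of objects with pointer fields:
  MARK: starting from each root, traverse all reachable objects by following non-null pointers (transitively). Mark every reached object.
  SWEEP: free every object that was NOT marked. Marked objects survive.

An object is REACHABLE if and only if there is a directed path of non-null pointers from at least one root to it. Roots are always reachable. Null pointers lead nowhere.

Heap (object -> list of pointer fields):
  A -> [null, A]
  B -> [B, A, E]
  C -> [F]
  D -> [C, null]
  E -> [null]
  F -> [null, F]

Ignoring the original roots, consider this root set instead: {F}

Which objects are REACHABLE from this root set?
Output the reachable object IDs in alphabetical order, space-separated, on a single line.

Roots: F
Mark F: refs=null F, marked=F
Unmarked (collected): A B C D E

Answer: F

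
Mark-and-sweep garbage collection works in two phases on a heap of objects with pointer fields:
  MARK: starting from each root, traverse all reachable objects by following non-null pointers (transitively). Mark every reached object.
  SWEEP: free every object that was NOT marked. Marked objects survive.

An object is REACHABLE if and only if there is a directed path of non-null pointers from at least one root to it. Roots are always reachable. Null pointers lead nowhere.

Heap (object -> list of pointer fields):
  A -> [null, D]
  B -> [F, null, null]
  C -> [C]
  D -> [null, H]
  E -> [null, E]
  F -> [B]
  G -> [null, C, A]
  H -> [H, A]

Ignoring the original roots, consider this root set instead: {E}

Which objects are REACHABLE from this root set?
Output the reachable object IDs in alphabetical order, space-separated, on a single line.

Answer: E

Derivation:
Roots: E
Mark E: refs=null E, marked=E
Unmarked (collected): A B C D F G H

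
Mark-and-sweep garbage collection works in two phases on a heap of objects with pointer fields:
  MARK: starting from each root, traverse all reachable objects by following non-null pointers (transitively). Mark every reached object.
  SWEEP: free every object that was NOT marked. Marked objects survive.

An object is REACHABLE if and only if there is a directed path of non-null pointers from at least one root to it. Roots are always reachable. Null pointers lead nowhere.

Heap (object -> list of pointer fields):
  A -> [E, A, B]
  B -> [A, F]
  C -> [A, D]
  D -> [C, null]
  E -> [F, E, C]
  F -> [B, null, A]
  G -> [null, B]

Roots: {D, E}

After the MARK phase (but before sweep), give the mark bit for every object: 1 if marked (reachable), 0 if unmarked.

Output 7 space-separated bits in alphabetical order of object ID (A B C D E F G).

Roots: D E
Mark D: refs=C null, marked=D
Mark E: refs=F E C, marked=D E
Mark C: refs=A D, marked=C D E
Mark F: refs=B null A, marked=C D E F
Mark A: refs=E A B, marked=A C D E F
Mark B: refs=A F, marked=A B C D E F
Unmarked (collected): G

Answer: 1 1 1 1 1 1 0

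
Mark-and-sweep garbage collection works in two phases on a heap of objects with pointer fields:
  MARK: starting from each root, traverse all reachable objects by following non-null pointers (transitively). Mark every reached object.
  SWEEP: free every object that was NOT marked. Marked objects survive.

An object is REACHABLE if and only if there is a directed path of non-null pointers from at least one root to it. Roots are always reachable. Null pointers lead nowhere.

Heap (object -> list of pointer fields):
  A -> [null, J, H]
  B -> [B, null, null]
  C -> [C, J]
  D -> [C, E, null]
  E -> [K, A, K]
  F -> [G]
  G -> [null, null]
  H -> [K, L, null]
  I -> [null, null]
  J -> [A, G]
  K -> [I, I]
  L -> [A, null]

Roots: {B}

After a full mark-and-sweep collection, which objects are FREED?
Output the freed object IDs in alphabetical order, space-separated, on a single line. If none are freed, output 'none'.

Roots: B
Mark B: refs=B null null, marked=B
Unmarked (collected): A C D E F G H I J K L

Answer: A C D E F G H I J K L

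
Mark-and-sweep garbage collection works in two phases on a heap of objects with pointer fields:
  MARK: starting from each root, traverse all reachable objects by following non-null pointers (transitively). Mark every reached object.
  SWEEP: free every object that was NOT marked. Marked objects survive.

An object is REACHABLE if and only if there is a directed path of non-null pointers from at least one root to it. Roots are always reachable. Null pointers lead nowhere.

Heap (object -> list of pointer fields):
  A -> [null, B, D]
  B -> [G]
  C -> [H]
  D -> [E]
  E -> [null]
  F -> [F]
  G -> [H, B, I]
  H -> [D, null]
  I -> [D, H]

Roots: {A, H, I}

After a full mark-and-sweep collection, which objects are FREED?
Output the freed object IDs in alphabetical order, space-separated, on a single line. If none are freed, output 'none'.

Answer: C F

Derivation:
Roots: A H I
Mark A: refs=null B D, marked=A
Mark H: refs=D null, marked=A H
Mark I: refs=D H, marked=A H I
Mark B: refs=G, marked=A B H I
Mark D: refs=E, marked=A B D H I
Mark G: refs=H B I, marked=A B D G H I
Mark E: refs=null, marked=A B D E G H I
Unmarked (collected): C F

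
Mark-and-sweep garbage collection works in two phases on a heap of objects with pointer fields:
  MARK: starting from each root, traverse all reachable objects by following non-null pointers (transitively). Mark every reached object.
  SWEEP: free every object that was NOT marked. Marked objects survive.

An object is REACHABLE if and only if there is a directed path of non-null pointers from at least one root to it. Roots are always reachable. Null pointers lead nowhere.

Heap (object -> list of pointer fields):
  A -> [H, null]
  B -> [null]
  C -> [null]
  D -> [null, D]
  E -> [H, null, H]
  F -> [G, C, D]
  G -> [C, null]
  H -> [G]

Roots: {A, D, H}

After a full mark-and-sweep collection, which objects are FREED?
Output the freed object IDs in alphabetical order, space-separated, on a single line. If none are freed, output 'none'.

Answer: B E F

Derivation:
Roots: A D H
Mark A: refs=H null, marked=A
Mark D: refs=null D, marked=A D
Mark H: refs=G, marked=A D H
Mark G: refs=C null, marked=A D G H
Mark C: refs=null, marked=A C D G H
Unmarked (collected): B E F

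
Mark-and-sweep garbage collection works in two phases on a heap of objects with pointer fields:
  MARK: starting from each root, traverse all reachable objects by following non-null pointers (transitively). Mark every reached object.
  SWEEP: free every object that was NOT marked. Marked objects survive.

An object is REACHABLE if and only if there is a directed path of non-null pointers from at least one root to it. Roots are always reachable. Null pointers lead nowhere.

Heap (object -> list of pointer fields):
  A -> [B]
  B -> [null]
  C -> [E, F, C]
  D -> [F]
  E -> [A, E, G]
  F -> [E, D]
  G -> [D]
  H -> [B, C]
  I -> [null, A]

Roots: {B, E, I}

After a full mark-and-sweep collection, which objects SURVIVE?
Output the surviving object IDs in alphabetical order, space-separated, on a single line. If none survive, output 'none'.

Answer: A B D E F G I

Derivation:
Roots: B E I
Mark B: refs=null, marked=B
Mark E: refs=A E G, marked=B E
Mark I: refs=null A, marked=B E I
Mark A: refs=B, marked=A B E I
Mark G: refs=D, marked=A B E G I
Mark D: refs=F, marked=A B D E G I
Mark F: refs=E D, marked=A B D E F G I
Unmarked (collected): C H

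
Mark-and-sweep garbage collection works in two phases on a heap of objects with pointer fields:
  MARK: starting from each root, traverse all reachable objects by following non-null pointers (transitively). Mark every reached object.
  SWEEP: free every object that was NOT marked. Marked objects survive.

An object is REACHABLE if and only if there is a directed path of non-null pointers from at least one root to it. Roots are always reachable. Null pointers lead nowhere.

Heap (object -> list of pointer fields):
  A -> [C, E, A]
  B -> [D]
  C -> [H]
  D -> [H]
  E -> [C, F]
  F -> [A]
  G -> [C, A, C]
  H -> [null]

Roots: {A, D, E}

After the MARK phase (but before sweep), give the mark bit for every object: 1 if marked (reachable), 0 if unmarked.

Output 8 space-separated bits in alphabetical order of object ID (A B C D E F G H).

Answer: 1 0 1 1 1 1 0 1

Derivation:
Roots: A D E
Mark A: refs=C E A, marked=A
Mark D: refs=H, marked=A D
Mark E: refs=C F, marked=A D E
Mark C: refs=H, marked=A C D E
Mark H: refs=null, marked=A C D E H
Mark F: refs=A, marked=A C D E F H
Unmarked (collected): B G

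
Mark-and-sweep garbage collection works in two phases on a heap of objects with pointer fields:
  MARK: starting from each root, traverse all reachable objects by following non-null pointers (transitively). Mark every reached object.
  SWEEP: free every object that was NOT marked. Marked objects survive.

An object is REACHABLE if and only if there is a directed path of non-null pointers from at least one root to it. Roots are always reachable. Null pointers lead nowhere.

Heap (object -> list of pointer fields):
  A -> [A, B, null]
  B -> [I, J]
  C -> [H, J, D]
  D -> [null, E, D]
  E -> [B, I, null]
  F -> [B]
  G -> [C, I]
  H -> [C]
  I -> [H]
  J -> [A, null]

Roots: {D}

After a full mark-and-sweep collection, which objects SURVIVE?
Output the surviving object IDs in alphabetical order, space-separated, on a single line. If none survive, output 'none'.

Answer: A B C D E H I J

Derivation:
Roots: D
Mark D: refs=null E D, marked=D
Mark E: refs=B I null, marked=D E
Mark B: refs=I J, marked=B D E
Mark I: refs=H, marked=B D E I
Mark J: refs=A null, marked=B D E I J
Mark H: refs=C, marked=B D E H I J
Mark A: refs=A B null, marked=A B D E H I J
Mark C: refs=H J D, marked=A B C D E H I J
Unmarked (collected): F G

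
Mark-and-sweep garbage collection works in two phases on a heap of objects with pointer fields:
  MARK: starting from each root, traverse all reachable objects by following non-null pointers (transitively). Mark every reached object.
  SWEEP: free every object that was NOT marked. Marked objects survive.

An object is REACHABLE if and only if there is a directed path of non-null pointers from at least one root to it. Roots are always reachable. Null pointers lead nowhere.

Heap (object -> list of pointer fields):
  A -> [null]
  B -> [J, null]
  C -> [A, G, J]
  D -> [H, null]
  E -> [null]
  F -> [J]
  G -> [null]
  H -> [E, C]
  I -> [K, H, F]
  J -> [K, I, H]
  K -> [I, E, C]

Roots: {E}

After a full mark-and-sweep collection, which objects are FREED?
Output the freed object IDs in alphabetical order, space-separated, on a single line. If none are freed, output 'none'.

Roots: E
Mark E: refs=null, marked=E
Unmarked (collected): A B C D F G H I J K

Answer: A B C D F G H I J K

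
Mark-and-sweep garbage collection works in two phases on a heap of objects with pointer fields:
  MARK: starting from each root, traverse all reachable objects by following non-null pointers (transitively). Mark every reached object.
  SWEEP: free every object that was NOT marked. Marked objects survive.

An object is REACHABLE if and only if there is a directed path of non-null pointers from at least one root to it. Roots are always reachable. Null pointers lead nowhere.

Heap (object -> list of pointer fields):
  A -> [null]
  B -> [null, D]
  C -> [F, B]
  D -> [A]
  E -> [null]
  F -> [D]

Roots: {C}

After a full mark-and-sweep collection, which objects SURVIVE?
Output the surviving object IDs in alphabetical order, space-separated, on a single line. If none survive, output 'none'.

Roots: C
Mark C: refs=F B, marked=C
Mark F: refs=D, marked=C F
Mark B: refs=null D, marked=B C F
Mark D: refs=A, marked=B C D F
Mark A: refs=null, marked=A B C D F
Unmarked (collected): E

Answer: A B C D F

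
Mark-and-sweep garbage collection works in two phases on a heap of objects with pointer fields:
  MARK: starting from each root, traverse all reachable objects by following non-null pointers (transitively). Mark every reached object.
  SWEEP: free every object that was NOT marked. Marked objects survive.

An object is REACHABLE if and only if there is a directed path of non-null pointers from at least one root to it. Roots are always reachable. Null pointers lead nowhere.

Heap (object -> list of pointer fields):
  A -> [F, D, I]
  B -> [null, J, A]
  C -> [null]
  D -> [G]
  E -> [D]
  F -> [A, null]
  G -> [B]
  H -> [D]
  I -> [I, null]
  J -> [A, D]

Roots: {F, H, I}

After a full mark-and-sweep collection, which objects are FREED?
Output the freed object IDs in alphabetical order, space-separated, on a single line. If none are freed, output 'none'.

Roots: F H I
Mark F: refs=A null, marked=F
Mark H: refs=D, marked=F H
Mark I: refs=I null, marked=F H I
Mark A: refs=F D I, marked=A F H I
Mark D: refs=G, marked=A D F H I
Mark G: refs=B, marked=A D F G H I
Mark B: refs=null J A, marked=A B D F G H I
Mark J: refs=A D, marked=A B D F G H I J
Unmarked (collected): C E

Answer: C E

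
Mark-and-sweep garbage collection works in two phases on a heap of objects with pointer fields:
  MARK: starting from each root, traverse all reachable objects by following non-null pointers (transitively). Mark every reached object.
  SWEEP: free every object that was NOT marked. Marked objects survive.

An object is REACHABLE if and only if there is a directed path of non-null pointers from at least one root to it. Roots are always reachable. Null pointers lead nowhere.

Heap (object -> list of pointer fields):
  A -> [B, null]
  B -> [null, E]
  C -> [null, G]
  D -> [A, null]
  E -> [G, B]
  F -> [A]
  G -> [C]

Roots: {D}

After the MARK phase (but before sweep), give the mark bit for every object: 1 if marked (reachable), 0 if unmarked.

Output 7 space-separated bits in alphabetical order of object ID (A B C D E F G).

Answer: 1 1 1 1 1 0 1

Derivation:
Roots: D
Mark D: refs=A null, marked=D
Mark A: refs=B null, marked=A D
Mark B: refs=null E, marked=A B D
Mark E: refs=G B, marked=A B D E
Mark G: refs=C, marked=A B D E G
Mark C: refs=null G, marked=A B C D E G
Unmarked (collected): F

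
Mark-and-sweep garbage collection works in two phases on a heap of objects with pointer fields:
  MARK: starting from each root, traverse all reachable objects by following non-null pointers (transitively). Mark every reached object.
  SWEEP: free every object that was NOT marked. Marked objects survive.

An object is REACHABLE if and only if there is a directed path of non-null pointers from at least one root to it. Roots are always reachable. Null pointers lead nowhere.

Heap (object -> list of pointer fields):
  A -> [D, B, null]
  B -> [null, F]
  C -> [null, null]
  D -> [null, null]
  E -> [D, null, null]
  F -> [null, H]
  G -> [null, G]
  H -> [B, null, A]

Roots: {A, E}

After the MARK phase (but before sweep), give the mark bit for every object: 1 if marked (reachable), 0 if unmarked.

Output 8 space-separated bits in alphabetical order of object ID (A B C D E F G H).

Answer: 1 1 0 1 1 1 0 1

Derivation:
Roots: A E
Mark A: refs=D B null, marked=A
Mark E: refs=D null null, marked=A E
Mark D: refs=null null, marked=A D E
Mark B: refs=null F, marked=A B D E
Mark F: refs=null H, marked=A B D E F
Mark H: refs=B null A, marked=A B D E F H
Unmarked (collected): C G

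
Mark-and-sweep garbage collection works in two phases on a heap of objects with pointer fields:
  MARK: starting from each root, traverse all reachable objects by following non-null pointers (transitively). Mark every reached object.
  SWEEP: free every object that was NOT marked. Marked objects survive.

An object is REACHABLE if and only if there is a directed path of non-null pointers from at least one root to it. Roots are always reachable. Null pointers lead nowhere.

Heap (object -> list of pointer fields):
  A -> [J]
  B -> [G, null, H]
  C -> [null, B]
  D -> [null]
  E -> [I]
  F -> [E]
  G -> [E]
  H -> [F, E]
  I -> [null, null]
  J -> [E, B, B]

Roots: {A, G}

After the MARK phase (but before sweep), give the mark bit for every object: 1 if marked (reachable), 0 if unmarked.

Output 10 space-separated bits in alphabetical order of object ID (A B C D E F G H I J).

Answer: 1 1 0 0 1 1 1 1 1 1

Derivation:
Roots: A G
Mark A: refs=J, marked=A
Mark G: refs=E, marked=A G
Mark J: refs=E B B, marked=A G J
Mark E: refs=I, marked=A E G J
Mark B: refs=G null H, marked=A B E G J
Mark I: refs=null null, marked=A B E G I J
Mark H: refs=F E, marked=A B E G H I J
Mark F: refs=E, marked=A B E F G H I J
Unmarked (collected): C D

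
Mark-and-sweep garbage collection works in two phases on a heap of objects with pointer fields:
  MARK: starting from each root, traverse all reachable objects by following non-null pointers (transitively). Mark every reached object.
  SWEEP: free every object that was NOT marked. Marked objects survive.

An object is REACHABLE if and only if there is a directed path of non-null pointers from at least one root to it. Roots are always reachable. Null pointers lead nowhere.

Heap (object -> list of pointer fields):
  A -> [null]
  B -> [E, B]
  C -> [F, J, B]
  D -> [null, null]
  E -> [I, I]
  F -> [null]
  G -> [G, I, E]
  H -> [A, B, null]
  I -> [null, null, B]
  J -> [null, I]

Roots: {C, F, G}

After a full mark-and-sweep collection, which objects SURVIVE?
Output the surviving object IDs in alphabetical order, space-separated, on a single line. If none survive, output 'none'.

Roots: C F G
Mark C: refs=F J B, marked=C
Mark F: refs=null, marked=C F
Mark G: refs=G I E, marked=C F G
Mark J: refs=null I, marked=C F G J
Mark B: refs=E B, marked=B C F G J
Mark I: refs=null null B, marked=B C F G I J
Mark E: refs=I I, marked=B C E F G I J
Unmarked (collected): A D H

Answer: B C E F G I J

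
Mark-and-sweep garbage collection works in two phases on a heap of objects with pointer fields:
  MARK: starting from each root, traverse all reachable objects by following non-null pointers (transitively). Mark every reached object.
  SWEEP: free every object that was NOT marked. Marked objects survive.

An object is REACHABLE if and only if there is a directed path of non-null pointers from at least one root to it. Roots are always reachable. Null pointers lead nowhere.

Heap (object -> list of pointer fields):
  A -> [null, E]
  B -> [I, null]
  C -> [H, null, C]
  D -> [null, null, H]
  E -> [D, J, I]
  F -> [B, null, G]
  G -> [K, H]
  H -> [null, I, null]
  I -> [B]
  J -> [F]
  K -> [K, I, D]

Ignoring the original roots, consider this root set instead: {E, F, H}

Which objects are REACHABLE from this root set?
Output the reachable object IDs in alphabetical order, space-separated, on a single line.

Answer: B D E F G H I J K

Derivation:
Roots: E F H
Mark E: refs=D J I, marked=E
Mark F: refs=B null G, marked=E F
Mark H: refs=null I null, marked=E F H
Mark D: refs=null null H, marked=D E F H
Mark J: refs=F, marked=D E F H J
Mark I: refs=B, marked=D E F H I J
Mark B: refs=I null, marked=B D E F H I J
Mark G: refs=K H, marked=B D E F G H I J
Mark K: refs=K I D, marked=B D E F G H I J K
Unmarked (collected): A C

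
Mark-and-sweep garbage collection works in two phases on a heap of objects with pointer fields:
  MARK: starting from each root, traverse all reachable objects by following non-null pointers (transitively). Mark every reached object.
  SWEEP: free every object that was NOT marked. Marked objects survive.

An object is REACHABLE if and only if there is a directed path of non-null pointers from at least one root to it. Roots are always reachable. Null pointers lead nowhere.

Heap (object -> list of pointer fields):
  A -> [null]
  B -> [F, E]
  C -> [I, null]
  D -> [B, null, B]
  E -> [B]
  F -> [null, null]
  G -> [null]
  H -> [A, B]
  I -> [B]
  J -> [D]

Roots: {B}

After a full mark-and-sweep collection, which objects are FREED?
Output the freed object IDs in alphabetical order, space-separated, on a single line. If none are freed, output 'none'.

Roots: B
Mark B: refs=F E, marked=B
Mark F: refs=null null, marked=B F
Mark E: refs=B, marked=B E F
Unmarked (collected): A C D G H I J

Answer: A C D G H I J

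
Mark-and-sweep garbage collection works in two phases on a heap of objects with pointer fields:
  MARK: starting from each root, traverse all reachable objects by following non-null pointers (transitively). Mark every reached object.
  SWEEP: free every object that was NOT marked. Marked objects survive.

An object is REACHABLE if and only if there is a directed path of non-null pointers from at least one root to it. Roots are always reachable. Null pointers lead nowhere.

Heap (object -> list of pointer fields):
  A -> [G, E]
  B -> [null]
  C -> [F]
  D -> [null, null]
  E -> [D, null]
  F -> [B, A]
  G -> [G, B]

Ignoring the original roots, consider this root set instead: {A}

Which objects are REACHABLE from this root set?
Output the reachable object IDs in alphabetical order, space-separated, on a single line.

Answer: A B D E G

Derivation:
Roots: A
Mark A: refs=G E, marked=A
Mark G: refs=G B, marked=A G
Mark E: refs=D null, marked=A E G
Mark B: refs=null, marked=A B E G
Mark D: refs=null null, marked=A B D E G
Unmarked (collected): C F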